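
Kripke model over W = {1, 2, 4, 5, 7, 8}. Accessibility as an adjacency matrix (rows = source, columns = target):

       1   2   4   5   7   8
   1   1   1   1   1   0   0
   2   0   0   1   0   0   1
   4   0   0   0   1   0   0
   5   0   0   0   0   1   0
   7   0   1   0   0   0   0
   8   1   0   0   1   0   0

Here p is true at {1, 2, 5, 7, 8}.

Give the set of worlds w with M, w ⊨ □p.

1: successors {1, 2, 4, 5}; p there: 1:T, 2:T, 4:F, 5:T. ✗
2: successors {4, 8}; p there: 4:F, 8:T. ✗
4: successors {5}; p there: 5:T. ✓
5: successors {7}; p there: 7:T. ✓
7: successors {2}; p there: 2:T. ✓
8: successors {1, 5}; p there: 1:T, 5:T. ✓

{4, 5, 7, 8}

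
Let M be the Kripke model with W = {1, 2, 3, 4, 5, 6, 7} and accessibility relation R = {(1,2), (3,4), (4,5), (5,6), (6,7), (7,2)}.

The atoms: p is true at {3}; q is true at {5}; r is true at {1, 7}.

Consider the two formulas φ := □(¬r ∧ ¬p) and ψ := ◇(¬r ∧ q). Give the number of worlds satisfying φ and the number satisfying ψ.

6 and 1

For □(¬r ∧ ¬p):
1: successors {2}; ¬r ∧ ¬p there: 2:T. ✓
2: no successors, so □(¬r ∧ ¬p) holds vacuously. ✓
3: successors {4}; ¬r ∧ ¬p there: 4:T. ✓
4: successors {5}; ¬r ∧ ¬p there: 5:T. ✓
5: successors {6}; ¬r ∧ ¬p there: 6:T. ✓
6: successors {7}; ¬r ∧ ¬p there: 7:F. ✗
7: successors {2}; ¬r ∧ ¬p there: 2:T. ✓
— 6 worlds.
For ◇(¬r ∧ q):
1: successors {2}; ¬r ∧ q there: 2:F. ✗
2: no successors, so ◇(¬r ∧ q) fails. ✗
3: successors {4}; ¬r ∧ q there: 4:F. ✗
4: successors {5}; ¬r ∧ q there: 5:T. ✓
5: successors {6}; ¬r ∧ q there: 6:F. ✗
6: successors {7}; ¬r ∧ q there: 7:F. ✗
7: successors {2}; ¬r ∧ q there: 2:F. ✗
— 1 world.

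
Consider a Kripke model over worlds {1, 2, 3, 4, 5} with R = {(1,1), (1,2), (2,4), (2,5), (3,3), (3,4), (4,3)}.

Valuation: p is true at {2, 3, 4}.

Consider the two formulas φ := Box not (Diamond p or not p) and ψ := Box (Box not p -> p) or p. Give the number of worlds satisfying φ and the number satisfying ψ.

1 and 5

For Box not (Diamond p or not p):
1: successors {1, 2}; not (Diamond p or not p) there: 1:F, 2:F. ✗
2: successors {4, 5}; not (Diamond p or not p) there: 4:F, 5:F. ✗
3: successors {3, 4}; not (Diamond p or not p) there: 3:F, 4:F. ✗
4: successors {3}; not (Diamond p or not p) there: 3:F. ✗
5: no successors, so Box not (Diamond p or not p) holds vacuously. ✓
— 1 world.
For Box (Box not p -> p) or p:
1: Box (Box not p -> p) is T, p is F. ✓
2: Box (Box not p -> p) is F, p is T. ✓
3: Box (Box not p -> p) is T, p is T. ✓
4: Box (Box not p -> p) is T, p is T. ✓
5: Box (Box not p -> p) is T, p is F. ✓
— 5 worlds.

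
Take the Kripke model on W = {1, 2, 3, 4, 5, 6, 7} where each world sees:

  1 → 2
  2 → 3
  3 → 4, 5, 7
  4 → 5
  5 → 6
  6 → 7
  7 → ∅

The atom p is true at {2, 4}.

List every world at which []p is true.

{1, 7}

1: successors {2}; p there: 2:T. ✓
2: successors {3}; p there: 3:F. ✗
3: successors {4, 5, 7}; p there: 4:T, 5:F, 7:F. ✗
4: successors {5}; p there: 5:F. ✗
5: successors {6}; p there: 6:F. ✗
6: successors {7}; p there: 7:F. ✗
7: no successors, so []p holds vacuously. ✓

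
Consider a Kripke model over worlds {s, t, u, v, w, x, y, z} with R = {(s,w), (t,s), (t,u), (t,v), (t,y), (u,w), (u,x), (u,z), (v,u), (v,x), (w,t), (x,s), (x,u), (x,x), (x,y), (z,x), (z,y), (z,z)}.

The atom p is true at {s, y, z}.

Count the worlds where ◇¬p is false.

1

s: successors {w}; ¬p there: w:T. ✓
t: successors {s, u, v, y}; ¬p there: s:F, u:T, v:T, y:F. ✓
u: successors {w, x, z}; ¬p there: w:T, x:T, z:F. ✓
v: successors {u, x}; ¬p there: u:T, x:T. ✓
w: successors {t}; ¬p there: t:T. ✓
x: successors {s, u, x, y}; ¬p there: s:F, u:T, x:T, y:F. ✓
y: no successors, so ◇¬p fails. ✗
z: successors {x, y, z}; ¬p there: x:T, y:F, z:F. ✓
Satisfying worlds: {s, t, u, v, w, x, z}.
So ◇¬p fails at the other 1 world.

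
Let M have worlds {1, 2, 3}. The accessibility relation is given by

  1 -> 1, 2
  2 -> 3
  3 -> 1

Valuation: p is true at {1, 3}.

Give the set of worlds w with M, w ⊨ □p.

1: successors {1, 2}; p there: 1:T, 2:F. ✗
2: successors {3}; p there: 3:T. ✓
3: successors {1}; p there: 1:T. ✓

{2, 3}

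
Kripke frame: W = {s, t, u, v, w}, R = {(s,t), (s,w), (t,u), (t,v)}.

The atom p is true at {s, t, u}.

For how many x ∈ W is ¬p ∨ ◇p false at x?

s: ¬p is F, ◇p is T. ✓
t: ¬p is F, ◇p is T. ✓
u: ¬p is F, ◇p is F. ✗
v: ¬p is T, ◇p is F. ✓
w: ¬p is T, ◇p is F. ✓
Satisfying worlds: {s, t, v, w}.
So ¬p ∨ ◇p fails at the other 1 world.

1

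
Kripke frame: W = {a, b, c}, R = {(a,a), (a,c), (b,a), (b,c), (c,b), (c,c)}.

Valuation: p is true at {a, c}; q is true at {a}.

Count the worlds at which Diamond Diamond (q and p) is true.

3

a: successors {a, c}; Diamond (q and p) there: a:T, c:F. ✓
b: successors {a, c}; Diamond (q and p) there: a:T, c:F. ✓
c: successors {b, c}; Diamond (q and p) there: b:T, c:F. ✓
Satisfying worlds: {a, b, c}.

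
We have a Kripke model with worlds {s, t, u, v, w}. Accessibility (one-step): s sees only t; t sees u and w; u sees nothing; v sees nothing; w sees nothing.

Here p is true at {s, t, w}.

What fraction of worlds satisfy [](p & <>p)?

4/5

s: successors {t}; p & <>p there: t:T. ✓
t: successors {u, w}; p & <>p there: u:F, w:F. ✗
u: no successors, so [](p & <>p) holds vacuously. ✓
v: no successors, so [](p & <>p) holds vacuously. ✓
w: no successors, so [](p & <>p) holds vacuously. ✓
That's 4 of 5 worlds, so 4/5.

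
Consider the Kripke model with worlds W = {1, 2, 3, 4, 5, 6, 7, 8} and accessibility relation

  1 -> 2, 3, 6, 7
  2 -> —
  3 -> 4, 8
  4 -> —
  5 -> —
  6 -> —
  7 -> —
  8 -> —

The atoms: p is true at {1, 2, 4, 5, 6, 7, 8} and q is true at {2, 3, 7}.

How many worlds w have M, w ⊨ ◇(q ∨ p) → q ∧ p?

6

1: ◇(q ∨ p) is T, q ∧ p is F. ✗
2: ◇(q ∨ p) is F, q ∧ p is T. ✓
3: ◇(q ∨ p) is T, q ∧ p is F. ✗
4: ◇(q ∨ p) is F, q ∧ p is F. ✓
5: ◇(q ∨ p) is F, q ∧ p is F. ✓
6: ◇(q ∨ p) is F, q ∧ p is F. ✓
7: ◇(q ∨ p) is F, q ∧ p is T. ✓
8: ◇(q ∨ p) is F, q ∧ p is F. ✓
Satisfying worlds: {2, 4, 5, 6, 7, 8}.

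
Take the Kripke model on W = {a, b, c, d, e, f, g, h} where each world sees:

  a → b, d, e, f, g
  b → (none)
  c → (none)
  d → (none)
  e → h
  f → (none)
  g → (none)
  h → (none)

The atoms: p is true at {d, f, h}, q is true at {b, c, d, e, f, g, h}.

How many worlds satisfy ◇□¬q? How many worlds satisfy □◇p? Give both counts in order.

For ◇□¬q:
a: successors {b, d, e, f, g}; □¬q there: b:T, d:T, e:F, f:T, g:T. ✓
b: no successors, so ◇□¬q fails. ✗
c: no successors, so ◇□¬q fails. ✗
d: no successors, so ◇□¬q fails. ✗
e: successors {h}; □¬q there: h:T. ✓
f: no successors, so ◇□¬q fails. ✗
g: no successors, so ◇□¬q fails. ✗
h: no successors, so ◇□¬q fails. ✗
— 2 worlds.
For □◇p:
a: successors {b, d, e, f, g}; ◇p there: b:F, d:F, e:T, f:F, g:F. ✗
b: no successors, so □◇p holds vacuously. ✓
c: no successors, so □◇p holds vacuously. ✓
d: no successors, so □◇p holds vacuously. ✓
e: successors {h}; ◇p there: h:F. ✗
f: no successors, so □◇p holds vacuously. ✓
g: no successors, so □◇p holds vacuously. ✓
h: no successors, so □◇p holds vacuously. ✓
— 6 worlds.

2 and 6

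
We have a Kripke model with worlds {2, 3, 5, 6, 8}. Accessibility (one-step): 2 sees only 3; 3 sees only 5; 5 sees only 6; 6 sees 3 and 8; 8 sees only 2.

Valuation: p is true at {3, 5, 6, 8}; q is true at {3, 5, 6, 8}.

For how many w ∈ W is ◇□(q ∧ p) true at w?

5

2: successors {3}; □(q ∧ p) there: 3:T. ✓
3: successors {5}; □(q ∧ p) there: 5:T. ✓
5: successors {6}; □(q ∧ p) there: 6:T. ✓
6: successors {3, 8}; □(q ∧ p) there: 3:T, 8:F. ✓
8: successors {2}; □(q ∧ p) there: 2:T. ✓
Satisfying worlds: {2, 3, 5, 6, 8}.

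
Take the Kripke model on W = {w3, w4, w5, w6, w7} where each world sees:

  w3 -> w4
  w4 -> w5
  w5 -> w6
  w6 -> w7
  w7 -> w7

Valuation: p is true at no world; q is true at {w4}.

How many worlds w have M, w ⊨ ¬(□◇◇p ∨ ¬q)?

w3: □◇◇p ∨ ¬q is T. ✗
w4: □◇◇p ∨ ¬q is F. ✓
w5: □◇◇p ∨ ¬q is T. ✗
w6: □◇◇p ∨ ¬q is T. ✗
w7: □◇◇p ∨ ¬q is T. ✗
Satisfying worlds: {w4}.

1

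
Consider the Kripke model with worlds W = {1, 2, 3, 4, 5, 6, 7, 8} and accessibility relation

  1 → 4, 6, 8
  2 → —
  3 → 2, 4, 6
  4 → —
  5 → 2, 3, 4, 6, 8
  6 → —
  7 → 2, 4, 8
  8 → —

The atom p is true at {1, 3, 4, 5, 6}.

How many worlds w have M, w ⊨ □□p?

7

1: successors {4, 6, 8}; □p there: 4:T, 6:T, 8:T. ✓
2: no successors, so □□p holds vacuously. ✓
3: successors {2, 4, 6}; □p there: 2:T, 4:T, 6:T. ✓
4: no successors, so □□p holds vacuously. ✓
5: successors {2, 3, 4, 6, 8}; □p there: 2:T, 3:F, 4:T, 6:T, 8:T. ✗
6: no successors, so □□p holds vacuously. ✓
7: successors {2, 4, 8}; □p there: 2:T, 4:T, 8:T. ✓
8: no successors, so □□p holds vacuously. ✓
Satisfying worlds: {1, 2, 3, 4, 6, 7, 8}.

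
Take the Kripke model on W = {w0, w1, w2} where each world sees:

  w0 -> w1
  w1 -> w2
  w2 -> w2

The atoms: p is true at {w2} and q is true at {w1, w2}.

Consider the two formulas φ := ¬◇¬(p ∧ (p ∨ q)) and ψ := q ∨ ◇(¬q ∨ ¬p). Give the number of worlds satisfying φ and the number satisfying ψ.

For ¬◇¬(p ∧ (p ∨ q)):
w0: ◇¬(p ∧ (p ∨ q)) is T. ✗
w1: ◇¬(p ∧ (p ∨ q)) is F. ✓
w2: ◇¬(p ∧ (p ∨ q)) is F. ✓
— 2 worlds.
For q ∨ ◇(¬q ∨ ¬p):
w0: q is F, ◇(¬q ∨ ¬p) is T. ✓
w1: q is T, ◇(¬q ∨ ¬p) is F. ✓
w2: q is T, ◇(¬q ∨ ¬p) is F. ✓
— 3 worlds.

2 and 3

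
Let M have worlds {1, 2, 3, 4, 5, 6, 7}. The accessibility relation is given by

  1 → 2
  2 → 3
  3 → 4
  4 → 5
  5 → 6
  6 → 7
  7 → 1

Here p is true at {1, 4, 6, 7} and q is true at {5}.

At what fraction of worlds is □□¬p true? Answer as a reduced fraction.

1: successors {2}; □¬p there: 2:T. ✓
2: successors {3}; □¬p there: 3:F. ✗
3: successors {4}; □¬p there: 4:T. ✓
4: successors {5}; □¬p there: 5:F. ✗
5: successors {6}; □¬p there: 6:F. ✗
6: successors {7}; □¬p there: 7:F. ✗
7: successors {1}; □¬p there: 1:T. ✓
That's 3 of 7 worlds, so 3/7.

3/7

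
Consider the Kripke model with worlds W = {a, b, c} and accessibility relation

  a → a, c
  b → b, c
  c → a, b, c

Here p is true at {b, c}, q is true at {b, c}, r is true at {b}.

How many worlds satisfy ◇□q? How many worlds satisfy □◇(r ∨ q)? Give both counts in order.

2 and 3

For ◇□q:
a: successors {a, c}; □q there: a:F, c:F. ✗
b: successors {b, c}; □q there: b:T, c:F. ✓
c: successors {a, b, c}; □q there: a:F, b:T, c:F. ✓
— 2 worlds.
For □◇(r ∨ q):
a: successors {a, c}; ◇(r ∨ q) there: a:T, c:T. ✓
b: successors {b, c}; ◇(r ∨ q) there: b:T, c:T. ✓
c: successors {a, b, c}; ◇(r ∨ q) there: a:T, b:T, c:T. ✓
— 3 worlds.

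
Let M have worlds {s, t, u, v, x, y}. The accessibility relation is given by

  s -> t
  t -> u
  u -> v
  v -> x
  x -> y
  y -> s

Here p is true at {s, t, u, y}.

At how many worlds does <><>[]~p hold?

2

s: successors {t}; <>[]~p there: t:T. ✓
t: successors {u}; <>[]~p there: u:T. ✓
u: successors {v}; <>[]~p there: v:F. ✗
v: successors {x}; <>[]~p there: x:F. ✗
x: successors {y}; <>[]~p there: y:F. ✗
y: successors {s}; <>[]~p there: s:F. ✗
Satisfying worlds: {s, t}.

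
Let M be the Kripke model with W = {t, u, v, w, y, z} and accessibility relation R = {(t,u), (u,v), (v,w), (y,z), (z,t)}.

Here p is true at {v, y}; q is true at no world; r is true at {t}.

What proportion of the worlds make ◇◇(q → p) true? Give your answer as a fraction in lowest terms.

t: successors {u}; ◇(q → p) there: u:T. ✓
u: successors {v}; ◇(q → p) there: v:T. ✓
v: successors {w}; ◇(q → p) there: w:F. ✗
w: no successors, so ◇◇(q → p) fails. ✗
y: successors {z}; ◇(q → p) there: z:T. ✓
z: successors {t}; ◇(q → p) there: t:T. ✓
That's 4 of 6 worlds, so 4/6 = 2/3.

2/3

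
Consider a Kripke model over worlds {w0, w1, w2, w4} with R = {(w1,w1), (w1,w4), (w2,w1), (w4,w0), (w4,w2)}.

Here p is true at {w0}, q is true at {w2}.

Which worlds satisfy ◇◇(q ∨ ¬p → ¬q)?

{w1, w2, w4}

w0: no successors, so ◇◇(q ∨ ¬p → ¬q) fails. ✗
w1: successors {w1, w4}; ◇(q ∨ ¬p → ¬q) there: w1:T, w4:T. ✓
w2: successors {w1}; ◇(q ∨ ¬p → ¬q) there: w1:T. ✓
w4: successors {w0, w2}; ◇(q ∨ ¬p → ¬q) there: w0:F, w2:T. ✓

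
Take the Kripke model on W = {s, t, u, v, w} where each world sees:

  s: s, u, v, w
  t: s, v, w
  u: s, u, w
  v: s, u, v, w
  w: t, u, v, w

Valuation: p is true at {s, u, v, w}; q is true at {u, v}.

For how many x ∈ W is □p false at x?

1

s: successors {s, u, v, w}; p there: s:T, u:T, v:T, w:T. ✓
t: successors {s, v, w}; p there: s:T, v:T, w:T. ✓
u: successors {s, u, w}; p there: s:T, u:T, w:T. ✓
v: successors {s, u, v, w}; p there: s:T, u:T, v:T, w:T. ✓
w: successors {t, u, v, w}; p there: t:F, u:T, v:T, w:T. ✗
Satisfying worlds: {s, t, u, v}.
So □p fails at the other 1 world.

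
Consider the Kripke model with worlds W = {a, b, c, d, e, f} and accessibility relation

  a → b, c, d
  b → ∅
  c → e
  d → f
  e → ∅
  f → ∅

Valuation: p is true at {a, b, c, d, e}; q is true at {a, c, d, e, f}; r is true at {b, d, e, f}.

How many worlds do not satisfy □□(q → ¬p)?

1

a: successors {b, c, d}; □(q → ¬p) there: b:T, c:F, d:T. ✗
b: no successors, so □□(q → ¬p) holds vacuously. ✓
c: successors {e}; □(q → ¬p) there: e:T. ✓
d: successors {f}; □(q → ¬p) there: f:T. ✓
e: no successors, so □□(q → ¬p) holds vacuously. ✓
f: no successors, so □□(q → ¬p) holds vacuously. ✓
Satisfying worlds: {b, c, d, e, f}.
So □□(q → ¬p) fails at the other 1 world.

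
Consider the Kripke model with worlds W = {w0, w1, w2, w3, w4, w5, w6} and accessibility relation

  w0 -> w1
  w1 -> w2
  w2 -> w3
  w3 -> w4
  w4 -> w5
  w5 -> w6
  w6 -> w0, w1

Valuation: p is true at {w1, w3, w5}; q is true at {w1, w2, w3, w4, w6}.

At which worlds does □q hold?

w0: successors {w1}; q there: w1:T. ✓
w1: successors {w2}; q there: w2:T. ✓
w2: successors {w3}; q there: w3:T. ✓
w3: successors {w4}; q there: w4:T. ✓
w4: successors {w5}; q there: w5:F. ✗
w5: successors {w6}; q there: w6:T. ✓
w6: successors {w0, w1}; q there: w0:F, w1:T. ✗

{w0, w1, w2, w3, w5}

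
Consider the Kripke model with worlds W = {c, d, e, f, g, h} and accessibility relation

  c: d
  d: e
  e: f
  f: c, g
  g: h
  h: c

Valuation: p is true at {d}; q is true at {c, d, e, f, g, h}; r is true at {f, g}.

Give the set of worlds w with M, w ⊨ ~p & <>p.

c: ~p is T, <>p is T. ✓
d: ~p is F, <>p is F. ✗
e: ~p is T, <>p is F. ✗
f: ~p is T, <>p is F. ✗
g: ~p is T, <>p is F. ✗
h: ~p is T, <>p is F. ✗

{c}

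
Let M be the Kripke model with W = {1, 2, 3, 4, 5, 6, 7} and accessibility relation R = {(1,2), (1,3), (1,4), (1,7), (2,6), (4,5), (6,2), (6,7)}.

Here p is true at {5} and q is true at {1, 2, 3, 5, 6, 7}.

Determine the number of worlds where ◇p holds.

1

1: successors {2, 3, 4, 7}; p there: 2:F, 3:F, 4:F, 7:F. ✗
2: successors {6}; p there: 6:F. ✗
3: no successors, so ◇p fails. ✗
4: successors {5}; p there: 5:T. ✓
5: no successors, so ◇p fails. ✗
6: successors {2, 7}; p there: 2:F, 7:F. ✗
7: no successors, so ◇p fails. ✗
Satisfying worlds: {4}.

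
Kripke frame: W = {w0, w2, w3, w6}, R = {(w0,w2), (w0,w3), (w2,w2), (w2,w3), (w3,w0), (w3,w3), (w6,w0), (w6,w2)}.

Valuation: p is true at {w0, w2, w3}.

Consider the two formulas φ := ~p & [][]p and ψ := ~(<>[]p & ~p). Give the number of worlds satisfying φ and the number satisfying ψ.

1 and 3

For ~p & [][]p:
w0: ~p is F, [][]p is T. ✗
w2: ~p is F, [][]p is T. ✗
w3: ~p is F, [][]p is T. ✗
w6: ~p is T, [][]p is T. ✓
— 1 world.
For ~(<>[]p & ~p):
w0: <>[]p & ~p is F. ✓
w2: <>[]p & ~p is F. ✓
w3: <>[]p & ~p is F. ✓
w6: <>[]p & ~p is T. ✗
— 3 worlds.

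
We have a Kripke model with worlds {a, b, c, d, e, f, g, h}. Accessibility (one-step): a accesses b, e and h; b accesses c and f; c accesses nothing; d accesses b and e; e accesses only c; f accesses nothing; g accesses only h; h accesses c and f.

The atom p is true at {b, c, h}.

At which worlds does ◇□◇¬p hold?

{b, e, h}

a: successors {b, e, h}; □◇¬p there: b:F, e:F, h:F. ✗
b: successors {c, f}; □◇¬p there: c:T, f:T. ✓
c: no successors, so ◇□◇¬p fails. ✗
d: successors {b, e}; □◇¬p there: b:F, e:F. ✗
e: successors {c}; □◇¬p there: c:T. ✓
f: no successors, so ◇□◇¬p fails. ✗
g: successors {h}; □◇¬p there: h:F. ✗
h: successors {c, f}; □◇¬p there: c:T, f:T. ✓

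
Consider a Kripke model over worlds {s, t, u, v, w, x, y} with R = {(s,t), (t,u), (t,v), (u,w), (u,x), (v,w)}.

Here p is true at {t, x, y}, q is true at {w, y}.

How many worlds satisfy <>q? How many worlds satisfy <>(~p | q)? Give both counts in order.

2 and 3

For <>q:
s: successors {t}; q there: t:F. ✗
t: successors {u, v}; q there: u:F, v:F. ✗
u: successors {w, x}; q there: w:T, x:F. ✓
v: successors {w}; q there: w:T. ✓
w: no successors, so <>q fails. ✗
x: no successors, so <>q fails. ✗
y: no successors, so <>q fails. ✗
— 2 worlds.
For <>(~p | q):
s: successors {t}; ~p | q there: t:F. ✗
t: successors {u, v}; ~p | q there: u:T, v:T. ✓
u: successors {w, x}; ~p | q there: w:T, x:F. ✓
v: successors {w}; ~p | q there: w:T. ✓
w: no successors, so <>(~p | q) fails. ✗
x: no successors, so <>(~p | q) fails. ✗
y: no successors, so <>(~p | q) fails. ✗
— 3 worlds.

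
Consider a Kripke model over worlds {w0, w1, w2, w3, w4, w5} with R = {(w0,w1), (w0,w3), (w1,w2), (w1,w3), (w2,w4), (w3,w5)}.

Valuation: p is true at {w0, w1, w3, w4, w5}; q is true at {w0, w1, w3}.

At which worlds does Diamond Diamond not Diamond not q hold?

w0: successors {w1, w3}; Diamond not Diamond not q there: w1:F, w3:T. ✓
w1: successors {w2, w3}; Diamond not Diamond not q there: w2:T, w3:T. ✓
w2: successors {w4}; Diamond not Diamond not q there: w4:F. ✗
w3: successors {w5}; Diamond not Diamond not q there: w5:F. ✗
w4: no successors, so Diamond Diamond not Diamond not q fails. ✗
w5: no successors, so Diamond Diamond not Diamond not q fails. ✗

{w0, w1}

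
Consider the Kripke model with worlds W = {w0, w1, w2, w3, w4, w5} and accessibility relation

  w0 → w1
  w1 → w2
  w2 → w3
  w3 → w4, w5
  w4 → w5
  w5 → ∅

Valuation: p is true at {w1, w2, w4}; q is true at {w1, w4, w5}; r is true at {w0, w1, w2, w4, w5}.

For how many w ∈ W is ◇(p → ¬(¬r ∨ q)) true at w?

w0: successors {w1}; p → ¬(¬r ∨ q) there: w1:F. ✗
w1: successors {w2}; p → ¬(¬r ∨ q) there: w2:T. ✓
w2: successors {w3}; p → ¬(¬r ∨ q) there: w3:T. ✓
w3: successors {w4, w5}; p → ¬(¬r ∨ q) there: w4:F, w5:T. ✓
w4: successors {w5}; p → ¬(¬r ∨ q) there: w5:T. ✓
w5: no successors, so ◇(p → ¬(¬r ∨ q)) fails. ✗
Satisfying worlds: {w1, w2, w3, w4}.

4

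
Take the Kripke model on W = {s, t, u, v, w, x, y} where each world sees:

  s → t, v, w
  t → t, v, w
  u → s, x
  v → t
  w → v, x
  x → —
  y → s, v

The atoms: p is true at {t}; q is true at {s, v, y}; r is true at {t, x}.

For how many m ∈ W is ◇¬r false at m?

2

s: successors {t, v, w}; ¬r there: t:F, v:T, w:T. ✓
t: successors {t, v, w}; ¬r there: t:F, v:T, w:T. ✓
u: successors {s, x}; ¬r there: s:T, x:F. ✓
v: successors {t}; ¬r there: t:F. ✗
w: successors {v, x}; ¬r there: v:T, x:F. ✓
x: no successors, so ◇¬r fails. ✗
y: successors {s, v}; ¬r there: s:T, v:T. ✓
Satisfying worlds: {s, t, u, w, y}.
So ◇¬r fails at the other 2 worlds.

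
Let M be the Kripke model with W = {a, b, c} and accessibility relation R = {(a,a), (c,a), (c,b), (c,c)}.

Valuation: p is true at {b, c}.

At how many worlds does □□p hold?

1

a: successors {a}; □p there: a:F. ✗
b: no successors, so □□p holds vacuously. ✓
c: successors {a, b, c}; □p there: a:F, b:T, c:F. ✗
Satisfying worlds: {b}.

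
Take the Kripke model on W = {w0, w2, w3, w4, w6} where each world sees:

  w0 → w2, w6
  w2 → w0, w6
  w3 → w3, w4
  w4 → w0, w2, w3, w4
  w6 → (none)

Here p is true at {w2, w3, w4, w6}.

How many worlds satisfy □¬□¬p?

w0: successors {w2, w6}; ¬□¬p there: w2:T, w6:F. ✗
w2: successors {w0, w6}; ¬□¬p there: w0:T, w6:F. ✗
w3: successors {w3, w4}; ¬□¬p there: w3:T, w4:T. ✓
w4: successors {w0, w2, w3, w4}; ¬□¬p there: w0:T, w2:T, w3:T, w4:T. ✓
w6: no successors, so □¬□¬p holds vacuously. ✓
Satisfying worlds: {w3, w4, w6}.

3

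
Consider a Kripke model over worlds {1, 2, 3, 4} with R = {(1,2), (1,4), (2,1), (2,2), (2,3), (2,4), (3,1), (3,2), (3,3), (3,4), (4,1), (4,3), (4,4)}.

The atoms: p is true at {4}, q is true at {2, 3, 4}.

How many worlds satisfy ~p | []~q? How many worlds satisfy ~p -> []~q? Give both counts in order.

3 and 1

For ~p | []~q:
1: ~p is T, []~q is F. ✓
2: ~p is T, []~q is F. ✓
3: ~p is T, []~q is F. ✓
4: ~p is F, []~q is F. ✗
— 3 worlds.
For ~p -> []~q:
1: ~p is T, []~q is F. ✗
2: ~p is T, []~q is F. ✗
3: ~p is T, []~q is F. ✗
4: ~p is F, []~q is F. ✓
— 1 world.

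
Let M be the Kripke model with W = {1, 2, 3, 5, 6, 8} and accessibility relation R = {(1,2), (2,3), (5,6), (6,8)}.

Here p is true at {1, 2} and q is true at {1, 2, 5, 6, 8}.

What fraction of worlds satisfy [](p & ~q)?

1: successors {2}; p & ~q there: 2:F. ✗
2: successors {3}; p & ~q there: 3:F. ✗
3: no successors, so [](p & ~q) holds vacuously. ✓
5: successors {6}; p & ~q there: 6:F. ✗
6: successors {8}; p & ~q there: 8:F. ✗
8: no successors, so [](p & ~q) holds vacuously. ✓
That's 2 of 6 worlds, so 2/6 = 1/3.

1/3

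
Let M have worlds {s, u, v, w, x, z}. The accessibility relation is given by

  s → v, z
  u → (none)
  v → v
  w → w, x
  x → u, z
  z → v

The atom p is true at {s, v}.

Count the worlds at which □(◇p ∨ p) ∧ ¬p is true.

2

s: □(◇p ∨ p) is T, ¬p is F. ✗
u: □(◇p ∨ p) is T, ¬p is T. ✓
v: □(◇p ∨ p) is T, ¬p is F. ✗
w: □(◇p ∨ p) is F, ¬p is T. ✗
x: □(◇p ∨ p) is F, ¬p is T. ✗
z: □(◇p ∨ p) is T, ¬p is T. ✓
Satisfying worlds: {u, z}.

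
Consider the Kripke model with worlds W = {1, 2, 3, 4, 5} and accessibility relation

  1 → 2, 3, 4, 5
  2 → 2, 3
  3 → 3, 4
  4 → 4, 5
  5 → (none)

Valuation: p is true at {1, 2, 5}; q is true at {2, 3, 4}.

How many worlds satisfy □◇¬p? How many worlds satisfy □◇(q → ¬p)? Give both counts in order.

3 and 3

For □◇¬p:
1: successors {2, 3, 4, 5}; ◇¬p there: 2:T, 3:T, 4:T, 5:F. ✗
2: successors {2, 3}; ◇¬p there: 2:T, 3:T. ✓
3: successors {3, 4}; ◇¬p there: 3:T, 4:T. ✓
4: successors {4, 5}; ◇¬p there: 4:T, 5:F. ✗
5: no successors, so □◇¬p holds vacuously. ✓
— 3 worlds.
For □◇(q → ¬p):
1: successors {2, 3, 4, 5}; ◇(q → ¬p) there: 2:T, 3:T, 4:T, 5:F. ✗
2: successors {2, 3}; ◇(q → ¬p) there: 2:T, 3:T. ✓
3: successors {3, 4}; ◇(q → ¬p) there: 3:T, 4:T. ✓
4: successors {4, 5}; ◇(q → ¬p) there: 4:T, 5:F. ✗
5: no successors, so □◇(q → ¬p) holds vacuously. ✓
— 3 worlds.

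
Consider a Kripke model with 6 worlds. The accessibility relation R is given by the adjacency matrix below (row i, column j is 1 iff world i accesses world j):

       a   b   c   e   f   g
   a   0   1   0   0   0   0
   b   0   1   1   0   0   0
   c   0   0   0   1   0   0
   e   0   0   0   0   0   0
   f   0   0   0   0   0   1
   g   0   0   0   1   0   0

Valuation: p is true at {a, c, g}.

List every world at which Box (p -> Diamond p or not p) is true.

{a, c, e, g}

a: successors {b}; p -> Diamond p or not p there: b:T. ✓
b: successors {b, c}; p -> Diamond p or not p there: b:T, c:F. ✗
c: successors {e}; p -> Diamond p or not p there: e:T. ✓
e: no successors, so Box (p -> Diamond p or not p) holds vacuously. ✓
f: successors {g}; p -> Diamond p or not p there: g:F. ✗
g: successors {e}; p -> Diamond p or not p there: e:T. ✓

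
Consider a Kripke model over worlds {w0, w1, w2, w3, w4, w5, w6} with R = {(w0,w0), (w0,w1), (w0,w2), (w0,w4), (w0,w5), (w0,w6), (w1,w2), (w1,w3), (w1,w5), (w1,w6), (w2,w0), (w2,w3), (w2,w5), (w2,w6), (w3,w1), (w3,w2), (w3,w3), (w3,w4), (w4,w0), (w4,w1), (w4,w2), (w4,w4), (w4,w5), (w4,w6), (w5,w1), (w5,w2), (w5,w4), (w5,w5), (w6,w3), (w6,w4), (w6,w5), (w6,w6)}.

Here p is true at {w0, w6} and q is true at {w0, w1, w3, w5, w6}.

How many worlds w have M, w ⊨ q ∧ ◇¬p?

w0: q is T, ◇¬p is T. ✓
w1: q is T, ◇¬p is T. ✓
w2: q is F, ◇¬p is T. ✗
w3: q is T, ◇¬p is T. ✓
w4: q is F, ◇¬p is T. ✗
w5: q is T, ◇¬p is T. ✓
w6: q is T, ◇¬p is T. ✓
Satisfying worlds: {w0, w1, w3, w5, w6}.

5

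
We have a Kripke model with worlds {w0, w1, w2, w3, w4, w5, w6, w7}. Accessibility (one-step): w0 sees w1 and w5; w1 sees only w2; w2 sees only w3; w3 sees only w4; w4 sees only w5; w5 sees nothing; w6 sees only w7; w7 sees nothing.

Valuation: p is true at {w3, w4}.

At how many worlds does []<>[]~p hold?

w0: successors {w1, w5}; <>[]~p there: w1:F, w5:F. ✗
w1: successors {w2}; <>[]~p there: w2:F. ✗
w2: successors {w3}; <>[]~p there: w3:T. ✓
w3: successors {w4}; <>[]~p there: w4:T. ✓
w4: successors {w5}; <>[]~p there: w5:F. ✗
w5: no successors, so []<>[]~p holds vacuously. ✓
w6: successors {w7}; <>[]~p there: w7:F. ✗
w7: no successors, so []<>[]~p holds vacuously. ✓
Satisfying worlds: {w2, w3, w5, w7}.

4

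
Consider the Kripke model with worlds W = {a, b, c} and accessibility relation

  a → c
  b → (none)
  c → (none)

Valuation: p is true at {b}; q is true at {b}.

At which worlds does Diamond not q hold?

{a}

a: successors {c}; not q there: c:T. ✓
b: no successors, so Diamond not q fails. ✗
c: no successors, so Diamond not q fails. ✗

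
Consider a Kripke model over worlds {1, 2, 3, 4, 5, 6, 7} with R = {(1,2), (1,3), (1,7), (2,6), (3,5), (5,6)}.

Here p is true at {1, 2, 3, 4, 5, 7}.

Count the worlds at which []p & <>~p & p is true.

0

1: []p is T, <>~p & p is F. ✗
2: []p is F, <>~p & p is T. ✗
3: []p is T, <>~p & p is F. ✗
4: []p is T, <>~p & p is F. ✗
5: []p is F, <>~p & p is T. ✗
6: []p is T, <>~p & p is F. ✗
7: []p is T, <>~p & p is F. ✗
Satisfying worlds: ∅.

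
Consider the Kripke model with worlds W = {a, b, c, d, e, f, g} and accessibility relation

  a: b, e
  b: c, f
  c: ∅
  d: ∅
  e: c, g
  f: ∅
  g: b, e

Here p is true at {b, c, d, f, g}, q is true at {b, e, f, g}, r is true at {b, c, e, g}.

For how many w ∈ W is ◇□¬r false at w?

a: successors {b, e}; □¬r there: b:F, e:F. ✗
b: successors {c, f}; □¬r there: c:T, f:T. ✓
c: no successors, so ◇□¬r fails. ✗
d: no successors, so ◇□¬r fails. ✗
e: successors {c, g}; □¬r there: c:T, g:F. ✓
f: no successors, so ◇□¬r fails. ✗
g: successors {b, e}; □¬r there: b:F, e:F. ✗
Satisfying worlds: {b, e}.
So ◇□¬r fails at the other 5 worlds.

5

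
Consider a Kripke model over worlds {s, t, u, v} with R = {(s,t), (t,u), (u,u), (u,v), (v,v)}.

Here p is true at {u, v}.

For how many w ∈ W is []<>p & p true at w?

2

s: []<>p is T, p is F. ✗
t: []<>p is T, p is F. ✗
u: []<>p is T, p is T. ✓
v: []<>p is T, p is T. ✓
Satisfying worlds: {u, v}.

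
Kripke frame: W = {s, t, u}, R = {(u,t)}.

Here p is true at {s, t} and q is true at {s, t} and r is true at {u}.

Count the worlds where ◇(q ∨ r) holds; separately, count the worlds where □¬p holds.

1 and 2

For ◇(q ∨ r):
s: no successors, so ◇(q ∨ r) fails. ✗
t: no successors, so ◇(q ∨ r) fails. ✗
u: successors {t}; q ∨ r there: t:T. ✓
— 1 world.
For □¬p:
s: no successors, so □¬p holds vacuously. ✓
t: no successors, so □¬p holds vacuously. ✓
u: successors {t}; ¬p there: t:F. ✗
— 2 worlds.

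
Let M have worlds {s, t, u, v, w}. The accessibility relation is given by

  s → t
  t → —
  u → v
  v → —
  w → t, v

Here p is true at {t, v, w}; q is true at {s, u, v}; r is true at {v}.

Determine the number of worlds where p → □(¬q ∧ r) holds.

4

s: p is F, □(¬q ∧ r) is F. ✓
t: p is T, □(¬q ∧ r) is T. ✓
u: p is F, □(¬q ∧ r) is F. ✓
v: p is T, □(¬q ∧ r) is T. ✓
w: p is T, □(¬q ∧ r) is F. ✗
Satisfying worlds: {s, t, u, v}.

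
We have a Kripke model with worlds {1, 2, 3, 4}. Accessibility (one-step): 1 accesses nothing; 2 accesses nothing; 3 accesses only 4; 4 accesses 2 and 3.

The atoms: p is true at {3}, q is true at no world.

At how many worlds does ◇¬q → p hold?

3

1: ◇¬q is F, p is F. ✓
2: ◇¬q is F, p is F. ✓
3: ◇¬q is T, p is T. ✓
4: ◇¬q is T, p is F. ✗
Satisfying worlds: {1, 2, 3}.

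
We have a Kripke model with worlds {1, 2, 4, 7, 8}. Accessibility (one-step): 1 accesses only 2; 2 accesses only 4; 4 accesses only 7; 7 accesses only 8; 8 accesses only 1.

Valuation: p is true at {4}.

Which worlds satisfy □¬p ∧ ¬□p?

{1, 4, 7, 8}

1: □¬p is T, ¬□p is T. ✓
2: □¬p is F, ¬□p is F. ✗
4: □¬p is T, ¬□p is T. ✓
7: □¬p is T, ¬□p is T. ✓
8: □¬p is T, ¬□p is T. ✓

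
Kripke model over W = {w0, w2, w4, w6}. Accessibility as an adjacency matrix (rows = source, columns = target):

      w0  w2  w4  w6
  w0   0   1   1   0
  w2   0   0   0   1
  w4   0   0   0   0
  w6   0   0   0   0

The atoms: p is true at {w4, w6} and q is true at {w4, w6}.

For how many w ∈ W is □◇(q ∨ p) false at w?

2

w0: successors {w2, w4}; ◇(q ∨ p) there: w2:T, w4:F. ✗
w2: successors {w6}; ◇(q ∨ p) there: w6:F. ✗
w4: no successors, so □◇(q ∨ p) holds vacuously. ✓
w6: no successors, so □◇(q ∨ p) holds vacuously. ✓
Satisfying worlds: {w4, w6}.
So □◇(q ∨ p) fails at the other 2 worlds.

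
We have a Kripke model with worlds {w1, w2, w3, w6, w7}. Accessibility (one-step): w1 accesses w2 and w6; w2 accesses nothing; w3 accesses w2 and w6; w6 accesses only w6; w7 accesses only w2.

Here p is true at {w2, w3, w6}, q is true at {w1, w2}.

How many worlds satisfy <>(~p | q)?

w1: successors {w2, w6}; ~p | q there: w2:T, w6:F. ✓
w2: no successors, so <>(~p | q) fails. ✗
w3: successors {w2, w6}; ~p | q there: w2:T, w6:F. ✓
w6: successors {w6}; ~p | q there: w6:F. ✗
w7: successors {w2}; ~p | q there: w2:T. ✓
Satisfying worlds: {w1, w3, w7}.

3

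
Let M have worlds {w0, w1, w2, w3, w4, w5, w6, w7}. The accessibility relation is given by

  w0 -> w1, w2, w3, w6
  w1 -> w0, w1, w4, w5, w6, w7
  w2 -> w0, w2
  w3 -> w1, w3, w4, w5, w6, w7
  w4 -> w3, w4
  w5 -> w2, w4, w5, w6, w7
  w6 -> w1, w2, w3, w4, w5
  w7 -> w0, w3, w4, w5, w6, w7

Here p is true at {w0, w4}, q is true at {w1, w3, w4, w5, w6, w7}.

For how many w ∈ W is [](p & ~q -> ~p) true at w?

w0: successors {w1, w2, w3, w6}; p & ~q -> ~p there: w1:T, w2:T, w3:T, w6:T. ✓
w1: successors {w0, w1, w4, w5, w6, w7}; p & ~q -> ~p there: w0:F, w1:T, w4:T, w5:T, w6:T, w7:T. ✗
w2: successors {w0, w2}; p & ~q -> ~p there: w0:F, w2:T. ✗
w3: successors {w1, w3, w4, w5, w6, w7}; p & ~q -> ~p there: w1:T, w3:T, w4:T, w5:T, w6:T, w7:T. ✓
w4: successors {w3, w4}; p & ~q -> ~p there: w3:T, w4:T. ✓
w5: successors {w2, w4, w5, w6, w7}; p & ~q -> ~p there: w2:T, w4:T, w5:T, w6:T, w7:T. ✓
w6: successors {w1, w2, w3, w4, w5}; p & ~q -> ~p there: w1:T, w2:T, w3:T, w4:T, w5:T. ✓
w7: successors {w0, w3, w4, w5, w6, w7}; p & ~q -> ~p there: w0:F, w3:T, w4:T, w5:T, w6:T, w7:T. ✗
Satisfying worlds: {w0, w3, w4, w5, w6}.

5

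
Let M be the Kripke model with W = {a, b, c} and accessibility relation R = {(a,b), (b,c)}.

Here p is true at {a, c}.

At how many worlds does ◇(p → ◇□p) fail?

2

a: successors {b}; p → ◇□p there: b:T. ✓
b: successors {c}; p → ◇□p there: c:F. ✗
c: no successors, so ◇(p → ◇□p) fails. ✗
Satisfying worlds: {a}.
So ◇(p → ◇□p) fails at the other 2 worlds.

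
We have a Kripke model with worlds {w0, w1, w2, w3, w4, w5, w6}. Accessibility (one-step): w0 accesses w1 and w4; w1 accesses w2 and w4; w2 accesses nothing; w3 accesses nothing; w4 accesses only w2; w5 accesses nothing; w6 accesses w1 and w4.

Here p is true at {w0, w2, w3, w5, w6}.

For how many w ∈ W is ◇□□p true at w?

w0: successors {w1, w4}; □□p there: w1:T, w4:T. ✓
w1: successors {w2, w4}; □□p there: w2:T, w4:T. ✓
w2: no successors, so ◇□□p fails. ✗
w3: no successors, so ◇□□p fails. ✗
w4: successors {w2}; □□p there: w2:T. ✓
w5: no successors, so ◇□□p fails. ✗
w6: successors {w1, w4}; □□p there: w1:T, w4:T. ✓
Satisfying worlds: {w0, w1, w4, w6}.

4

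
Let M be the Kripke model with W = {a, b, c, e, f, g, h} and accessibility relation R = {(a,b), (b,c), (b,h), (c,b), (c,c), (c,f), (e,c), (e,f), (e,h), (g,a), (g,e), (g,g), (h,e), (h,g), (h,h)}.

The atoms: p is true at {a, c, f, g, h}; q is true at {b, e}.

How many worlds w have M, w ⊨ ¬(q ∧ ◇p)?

a: q ∧ ◇p is F. ✓
b: q ∧ ◇p is T. ✗
c: q ∧ ◇p is F. ✓
e: q ∧ ◇p is T. ✗
f: q ∧ ◇p is F. ✓
g: q ∧ ◇p is F. ✓
h: q ∧ ◇p is F. ✓
Satisfying worlds: {a, c, f, g, h}.

5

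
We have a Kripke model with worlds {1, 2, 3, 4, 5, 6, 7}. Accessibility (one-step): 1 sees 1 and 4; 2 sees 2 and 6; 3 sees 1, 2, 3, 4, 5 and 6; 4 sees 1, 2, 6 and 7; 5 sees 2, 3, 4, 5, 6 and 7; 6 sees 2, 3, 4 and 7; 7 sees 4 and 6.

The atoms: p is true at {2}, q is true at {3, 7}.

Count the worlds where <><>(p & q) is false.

1: successors {1, 4}; <>(p & q) there: 1:F, 4:F. ✗
2: successors {2, 6}; <>(p & q) there: 2:F, 6:F. ✗
3: successors {1, 2, 3, 4, 5, 6}; <>(p & q) there: 1:F, 2:F, 3:F, 4:F, 5:F, 6:F. ✗
4: successors {1, 2, 6, 7}; <>(p & q) there: 1:F, 2:F, 6:F, 7:F. ✗
5: successors {2, 3, 4, 5, 6, 7}; <>(p & q) there: 2:F, 3:F, 4:F, 5:F, 6:F, 7:F. ✗
6: successors {2, 3, 4, 7}; <>(p & q) there: 2:F, 3:F, 4:F, 7:F. ✗
7: successors {4, 6}; <>(p & q) there: 4:F, 6:F. ✗
Satisfying worlds: ∅.
So <><>(p & q) fails at the other 7 worlds.

7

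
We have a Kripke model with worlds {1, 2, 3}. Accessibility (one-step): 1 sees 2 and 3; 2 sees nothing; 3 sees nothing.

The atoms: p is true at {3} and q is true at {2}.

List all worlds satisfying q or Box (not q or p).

{2, 3}

1: q is F, Box (not q or p) is F. ✗
2: q is T, Box (not q or p) is T. ✓
3: q is F, Box (not q or p) is T. ✓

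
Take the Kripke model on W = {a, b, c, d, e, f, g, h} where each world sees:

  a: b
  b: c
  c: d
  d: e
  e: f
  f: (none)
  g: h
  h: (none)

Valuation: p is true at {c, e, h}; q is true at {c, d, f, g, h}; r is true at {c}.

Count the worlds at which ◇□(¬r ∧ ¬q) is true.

a: successors {b}; □(¬r ∧ ¬q) there: b:F. ✗
b: successors {c}; □(¬r ∧ ¬q) there: c:F. ✗
c: successors {d}; □(¬r ∧ ¬q) there: d:T. ✓
d: successors {e}; □(¬r ∧ ¬q) there: e:F. ✗
e: successors {f}; □(¬r ∧ ¬q) there: f:T. ✓
f: no successors, so ◇□(¬r ∧ ¬q) fails. ✗
g: successors {h}; □(¬r ∧ ¬q) there: h:T. ✓
h: no successors, so ◇□(¬r ∧ ¬q) fails. ✗
Satisfying worlds: {c, e, g}.

3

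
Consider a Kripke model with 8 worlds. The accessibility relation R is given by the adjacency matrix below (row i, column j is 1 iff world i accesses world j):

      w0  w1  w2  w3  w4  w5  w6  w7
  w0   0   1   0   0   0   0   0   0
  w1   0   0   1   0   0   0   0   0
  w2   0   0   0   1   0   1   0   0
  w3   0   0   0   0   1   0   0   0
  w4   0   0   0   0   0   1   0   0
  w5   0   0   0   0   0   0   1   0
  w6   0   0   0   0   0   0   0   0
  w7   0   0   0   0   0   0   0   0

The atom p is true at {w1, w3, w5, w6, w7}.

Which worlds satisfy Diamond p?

w0: successors {w1}; p there: w1:T. ✓
w1: successors {w2}; p there: w2:F. ✗
w2: successors {w3, w5}; p there: w3:T, w5:T. ✓
w3: successors {w4}; p there: w4:F. ✗
w4: successors {w5}; p there: w5:T. ✓
w5: successors {w6}; p there: w6:T. ✓
w6: no successors, so Diamond p fails. ✗
w7: no successors, so Diamond p fails. ✗

{w0, w2, w4, w5}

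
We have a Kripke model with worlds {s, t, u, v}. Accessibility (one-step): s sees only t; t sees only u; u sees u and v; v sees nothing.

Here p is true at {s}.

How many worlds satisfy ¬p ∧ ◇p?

s: ¬p is F, ◇p is F. ✗
t: ¬p is T, ◇p is F. ✗
u: ¬p is T, ◇p is F. ✗
v: ¬p is T, ◇p is F. ✗
Satisfying worlds: ∅.

0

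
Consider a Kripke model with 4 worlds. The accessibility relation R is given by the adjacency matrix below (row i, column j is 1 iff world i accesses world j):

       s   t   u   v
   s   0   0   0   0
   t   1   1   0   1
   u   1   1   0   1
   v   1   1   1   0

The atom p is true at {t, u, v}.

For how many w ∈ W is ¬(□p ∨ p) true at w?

0

s: □p ∨ p is T. ✗
t: □p ∨ p is T. ✗
u: □p ∨ p is T. ✗
v: □p ∨ p is T. ✗
Satisfying worlds: ∅.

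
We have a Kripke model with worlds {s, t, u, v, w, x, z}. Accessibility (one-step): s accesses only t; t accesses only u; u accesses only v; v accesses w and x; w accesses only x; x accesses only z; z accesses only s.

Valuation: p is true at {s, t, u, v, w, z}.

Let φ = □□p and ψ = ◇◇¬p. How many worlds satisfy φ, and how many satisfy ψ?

5 and 2

For □□p:
s: successors {t}; □p there: t:T. ✓
t: successors {u}; □p there: u:T. ✓
u: successors {v}; □p there: v:F. ✗
v: successors {w, x}; □p there: w:F, x:T. ✗
w: successors {x}; □p there: x:T. ✓
x: successors {z}; □p there: z:T. ✓
z: successors {s}; □p there: s:T. ✓
— 5 worlds.
For ◇◇¬p:
s: successors {t}; ◇¬p there: t:F. ✗
t: successors {u}; ◇¬p there: u:F. ✗
u: successors {v}; ◇¬p there: v:T. ✓
v: successors {w, x}; ◇¬p there: w:T, x:F. ✓
w: successors {x}; ◇¬p there: x:F. ✗
x: successors {z}; ◇¬p there: z:F. ✗
z: successors {s}; ◇¬p there: s:F. ✗
— 2 worlds.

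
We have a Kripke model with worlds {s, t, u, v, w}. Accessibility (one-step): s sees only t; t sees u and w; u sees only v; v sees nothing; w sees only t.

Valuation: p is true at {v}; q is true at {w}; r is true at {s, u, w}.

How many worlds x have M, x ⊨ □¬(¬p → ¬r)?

2

s: successors {t}; ¬(¬p → ¬r) there: t:F. ✗
t: successors {u, w}; ¬(¬p → ¬r) there: u:T, w:T. ✓
u: successors {v}; ¬(¬p → ¬r) there: v:F. ✗
v: no successors, so □¬(¬p → ¬r) holds vacuously. ✓
w: successors {t}; ¬(¬p → ¬r) there: t:F. ✗
Satisfying worlds: {t, v}.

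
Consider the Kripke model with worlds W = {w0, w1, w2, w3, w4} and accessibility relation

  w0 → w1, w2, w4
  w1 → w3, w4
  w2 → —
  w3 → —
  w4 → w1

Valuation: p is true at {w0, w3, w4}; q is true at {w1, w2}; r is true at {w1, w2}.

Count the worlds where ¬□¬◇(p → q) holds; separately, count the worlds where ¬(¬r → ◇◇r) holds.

2 and 2

For ¬□¬◇(p → q):
w0: □¬◇(p → q) is F. ✓
w1: □¬◇(p → q) is F. ✓
w2: □¬◇(p → q) is T. ✗
w3: □¬◇(p → q) is T. ✗
w4: □¬◇(p → q) is T. ✗
— 2 worlds.
For ¬(¬r → ◇◇r):
w0: ¬r → ◇◇r is T. ✗
w1: ¬r → ◇◇r is T. ✗
w2: ¬r → ◇◇r is T. ✗
w3: ¬r → ◇◇r is F. ✓
w4: ¬r → ◇◇r is F. ✓
— 2 worlds.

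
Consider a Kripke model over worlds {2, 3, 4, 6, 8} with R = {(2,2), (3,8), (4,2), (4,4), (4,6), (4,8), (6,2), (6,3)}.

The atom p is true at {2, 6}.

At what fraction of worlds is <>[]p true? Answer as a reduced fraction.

2: successors {2}; []p there: 2:T. ✓
3: successors {8}; []p there: 8:T. ✓
4: successors {2, 4, 6, 8}; []p there: 2:T, 4:F, 6:F, 8:T. ✓
6: successors {2, 3}; []p there: 2:T, 3:F. ✓
8: no successors, so <>[]p fails. ✗
That's 4 of 5 worlds, so 4/5.

4/5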